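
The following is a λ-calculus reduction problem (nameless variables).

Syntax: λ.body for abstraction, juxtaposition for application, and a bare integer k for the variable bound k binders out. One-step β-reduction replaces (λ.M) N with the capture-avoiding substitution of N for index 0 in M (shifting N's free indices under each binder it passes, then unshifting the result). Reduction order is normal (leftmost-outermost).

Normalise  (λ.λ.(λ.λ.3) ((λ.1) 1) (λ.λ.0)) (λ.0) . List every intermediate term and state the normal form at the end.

  start: (λ.λ.(λ.λ.3) ((λ.1) 1) (λ.λ.0)) (λ.0)
  step 1: λ.(λ.λ.λ.0) ((λ.1) (λ.0)) (λ.λ.0)
  step 2: λ.(λ.λ.0) (λ.λ.0)
  step 3: λ.λ.0

Answer: normal form = λ.λ.0  (in 3 steps)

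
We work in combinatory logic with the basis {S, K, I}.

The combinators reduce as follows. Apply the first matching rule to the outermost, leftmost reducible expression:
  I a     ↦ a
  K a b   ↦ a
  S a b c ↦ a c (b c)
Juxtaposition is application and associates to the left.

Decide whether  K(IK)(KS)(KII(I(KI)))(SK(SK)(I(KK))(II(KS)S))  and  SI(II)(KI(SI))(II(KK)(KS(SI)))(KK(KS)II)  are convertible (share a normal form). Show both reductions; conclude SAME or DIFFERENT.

Answer: SAME — A ⇓ KI, B ⇓ KI

Derivation:
Term A:
  start: K(IK)(KS)(KII(I(KI)))(SK(SK)(I(KK))(II(KS)S))
  →1  IK(KII(I(KI)))(SK(SK)(I(KK))(II(KS)S))
  →2  K(KII(I(KI)))(SK(SK)(I(KK))(II(KS)S))
  →3  KII(I(KI))
  →4  I(I(KI))
  →5  I(KI)
  →6  KI

Term B:
  start: SI(II)(KI(SI))(II(KK)(KS(SI)))(KK(KS)II)
  →1  I(KI(SI))(II(KI(SI)))(II(KK)(KS(SI)))(KK(KS)II)
  →2  KI(SI)(II(KI(SI)))(II(KK)(KS(SI)))(KK(KS)II)
  →3  I(II(KI(SI)))(II(KK)(KS(SI)))(KK(KS)II)
  →4  II(KI(SI))(II(KK)(KS(SI)))(KK(KS)II)
  →5  I(KI(SI))(II(KK)(KS(SI)))(KK(KS)II)
  →6  KI(SI)(II(KK)(KS(SI)))(KK(KS)II)
  →7  I(II(KK)(KS(SI)))(KK(KS)II)
  →8  II(KK)(KS(SI))(KK(KS)II)
  →9  I(KK)(KS(SI))(KK(KS)II)
  →10  KK(KS(SI))(KK(KS)II)
  →11  K(KK(KS)II)
  →12  K(KII)
  →13  KI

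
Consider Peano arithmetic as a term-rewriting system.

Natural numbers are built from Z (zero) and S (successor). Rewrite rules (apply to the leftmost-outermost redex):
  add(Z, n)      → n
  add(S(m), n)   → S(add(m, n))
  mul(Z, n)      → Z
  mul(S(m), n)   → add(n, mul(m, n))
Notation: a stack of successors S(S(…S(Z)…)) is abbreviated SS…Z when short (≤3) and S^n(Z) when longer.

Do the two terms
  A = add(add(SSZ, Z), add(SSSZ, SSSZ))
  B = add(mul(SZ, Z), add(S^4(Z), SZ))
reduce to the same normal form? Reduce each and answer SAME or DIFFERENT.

Answer: DIFFERENT — A ⇓ S^8(Z), B ⇓ S^5(Z)

Derivation:
Term A:
  start: add(add(SSZ, Z), add(SSSZ, SSSZ))
  [1] add(S(add(SZ, Z)), add(SSSZ, SSSZ))
  [2] S(add(add(SZ, Z), add(SSSZ, SSSZ)))
  [3] S(add(S(add(Z, Z)), add(SSSZ, SSSZ)))
  [4] S(S(add(add(Z, Z), add(SSSZ, SSSZ))))
  [5] S(S(add(Z, add(SSSZ, SSSZ))))
  [6] S(S(add(SSSZ, SSSZ)))
  [7] S(S(S(add(SSZ, SSSZ))))
  [8] S(S(S(S(add(SZ, SSSZ)))))
  [9] S(S(S(S(S(add(Z, SSSZ))))))
  [10] S^8(Z)

Term B:
  start: add(mul(SZ, Z), add(S^4(Z), SZ))
  [1] add(add(Z, mul(Z, Z)), add(S^4(Z), SZ))
  [2] add(mul(Z, Z), add(S^4(Z), SZ))
  [3] add(Z, add(S^4(Z), SZ))
  [4] add(S^4(Z), SZ)
  [5] S(add(SSSZ, SZ))
  [6] S(S(add(SSZ, SZ)))
  [7] S(S(S(add(SZ, SZ))))
  [8] S(S(S(S(add(Z, SZ)))))
  [9] S^5(Z)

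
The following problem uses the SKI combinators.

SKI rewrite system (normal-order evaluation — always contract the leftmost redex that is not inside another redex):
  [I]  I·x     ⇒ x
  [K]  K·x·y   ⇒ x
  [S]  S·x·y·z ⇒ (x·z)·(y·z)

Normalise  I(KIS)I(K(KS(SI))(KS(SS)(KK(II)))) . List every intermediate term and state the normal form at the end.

Answer: normal form = S  (in 6 steps)

Working:
  start: I(KIS)I(K(KS(SI))(KS(SS)(KK(II))))
  [1] KISI(K(KS(SI))(KS(SS)(KK(II))))
  [2] II(K(KS(SI))(KS(SS)(KK(II))))
  [3] I(K(KS(SI))(KS(SS)(KK(II))))
  [4] K(KS(SI))(KS(SS)(KK(II)))
  [5] KS(SI)
  [6] S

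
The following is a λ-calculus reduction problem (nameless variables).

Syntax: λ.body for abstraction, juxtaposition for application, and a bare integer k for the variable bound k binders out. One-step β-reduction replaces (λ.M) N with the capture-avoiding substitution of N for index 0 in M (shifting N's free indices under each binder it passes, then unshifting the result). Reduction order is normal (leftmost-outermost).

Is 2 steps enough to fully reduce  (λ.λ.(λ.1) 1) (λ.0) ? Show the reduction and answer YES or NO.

Answer: YES — reaches normal form λ.0 in 2 ≤ 2 steps

Reduction:
  start: (λ.λ.(λ.1) 1) (λ.0)
  [1] λ.(λ.1) (λ.0)
  [2] λ.0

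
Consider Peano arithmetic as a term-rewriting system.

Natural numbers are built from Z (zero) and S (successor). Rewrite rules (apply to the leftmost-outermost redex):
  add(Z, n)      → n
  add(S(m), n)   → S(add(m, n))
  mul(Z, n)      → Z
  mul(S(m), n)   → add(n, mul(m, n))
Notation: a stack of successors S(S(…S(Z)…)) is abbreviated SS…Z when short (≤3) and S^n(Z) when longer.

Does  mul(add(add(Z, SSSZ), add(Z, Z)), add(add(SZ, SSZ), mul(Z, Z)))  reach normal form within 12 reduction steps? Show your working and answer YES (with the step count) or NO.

  start: mul(add(add(Z, SSSZ), add(Z, Z)), add(add(SZ, SSZ), mul(Z, Z)))
  →1  mul(add(SSSZ, add(Z, Z)), add(add(SZ, SSZ), mul(Z, Z)))
  →2  mul(S(add(SSZ, add(Z, Z))), add(add(SZ, SSZ), mul(Z, Z)))
  →3  add(add(add(SZ, SSZ), mul(Z, Z)), mul(add(SSZ, add(Z, Z)), add(add(SZ, SSZ), mul(Z, Z))))
  →4  add(add(S(add(Z, SSZ)), mul(Z, Z)), mul(add(SSZ, add(Z, Z)), add(add(SZ, SSZ), mul(Z, Z))))
  →5  add(S(add(add(Z, SSZ), mul(Z, Z))), mul(add(SSZ, add(Z, Z)), add(add(SZ, SSZ), mul(Z, Z))))
  →6  S(add(add(add(Z, SSZ), mul(Z, Z)), mul(add(SSZ, add(Z, Z)), add(add(SZ, SSZ), mul(Z, Z)))))
  →7  S(add(add(SSZ, mul(Z, Z)), mul(add(SSZ, add(Z, Z)), add(add(SZ, SSZ), mul(Z, Z)))))
  →8  S(add(S(add(SZ, mul(Z, Z))), mul(add(SSZ, add(Z, Z)), add(add(SZ, SSZ), mul(Z, Z)))))
  →9  S(S(add(add(SZ, mul(Z, Z)), mul(add(SSZ, add(Z, Z)), add(add(SZ, SSZ), mul(Z, Z))))))
  →10  S(S(add(S(add(Z, mul(Z, Z))), mul(add(SSZ, add(Z, Z)), add(add(SZ, SSZ), mul(Z, Z))))))
  →11  S(S(S(add(add(Z, mul(Z, Z)), mul(add(SSZ, add(Z, Z)), add(add(SZ, SSZ), mul(Z, Z)))))))
  →12  S(S(S(add(mul(Z, Z), mul(add(SSZ, add(Z, Z)), add(add(SZ, SSZ), mul(Z, Z)))))))

Answer: NO — after 12 steps the term is S(S(S(add(mul(Z, Z), mul(add(SSZ, add(Z, Z)), add(add(SZ, SSZ), mul(Z, Z))))))), not yet normal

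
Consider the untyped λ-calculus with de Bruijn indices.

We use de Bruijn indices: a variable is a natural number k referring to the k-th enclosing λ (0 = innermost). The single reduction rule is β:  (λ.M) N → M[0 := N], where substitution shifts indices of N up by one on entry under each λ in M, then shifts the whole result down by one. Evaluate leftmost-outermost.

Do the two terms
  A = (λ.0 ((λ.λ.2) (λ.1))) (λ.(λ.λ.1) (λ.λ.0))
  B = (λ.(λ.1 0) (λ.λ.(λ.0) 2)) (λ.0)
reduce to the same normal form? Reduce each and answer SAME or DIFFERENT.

Answer: SAME — A ⇓ λ.λ.λ.0, B ⇓ λ.λ.λ.0

Reduction:
Term A:
  start: (λ.0 ((λ.λ.2) (λ.1))) (λ.(λ.λ.1) (λ.λ.0))
  →1  (λ.(λ.λ.1) (λ.λ.0)) ((λ.λ.λ.(λ.λ.1) (λ.λ.0)) (λ.λ.(λ.λ.1) (λ.λ.0)))
  →2  (λ.λ.1) (λ.λ.0)
  →3  λ.λ.λ.0

Term B:
  start: (λ.(λ.1 0) (λ.λ.(λ.0) 2)) (λ.0)
  →1  (λ.(λ.0) 0) (λ.λ.(λ.0) (λ.0))
  →2  (λ.0) (λ.λ.(λ.0) (λ.0))
  →3  λ.λ.(λ.0) (λ.0)
  →4  λ.λ.λ.0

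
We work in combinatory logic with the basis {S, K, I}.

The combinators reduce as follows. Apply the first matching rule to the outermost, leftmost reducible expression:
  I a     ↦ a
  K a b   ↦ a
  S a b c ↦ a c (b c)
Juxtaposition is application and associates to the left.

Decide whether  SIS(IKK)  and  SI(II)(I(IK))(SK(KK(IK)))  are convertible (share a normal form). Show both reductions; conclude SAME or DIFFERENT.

Term A:
  start: SIS(IKK)
  →1  I(IKK)(S(IKK))
  →2  IKK(S(IKK))
  →3  KK(S(IKK))
  →4  K

Term B:
  start: SI(II)(I(IK))(SK(KK(IK)))
  →1  I(I(IK))(II(I(IK)))(SK(KK(IK)))
  →2  I(IK)(II(I(IK)))(SK(KK(IK)))
  →3  IK(II(I(IK)))(SK(KK(IK)))
  →4  K(II(I(IK)))(SK(KK(IK)))
  →5  II(I(IK))
  →6  I(I(IK))
  →7  I(IK)
  →8  IK
  →9  K

Answer: SAME — A ⇓ K, B ⇓ K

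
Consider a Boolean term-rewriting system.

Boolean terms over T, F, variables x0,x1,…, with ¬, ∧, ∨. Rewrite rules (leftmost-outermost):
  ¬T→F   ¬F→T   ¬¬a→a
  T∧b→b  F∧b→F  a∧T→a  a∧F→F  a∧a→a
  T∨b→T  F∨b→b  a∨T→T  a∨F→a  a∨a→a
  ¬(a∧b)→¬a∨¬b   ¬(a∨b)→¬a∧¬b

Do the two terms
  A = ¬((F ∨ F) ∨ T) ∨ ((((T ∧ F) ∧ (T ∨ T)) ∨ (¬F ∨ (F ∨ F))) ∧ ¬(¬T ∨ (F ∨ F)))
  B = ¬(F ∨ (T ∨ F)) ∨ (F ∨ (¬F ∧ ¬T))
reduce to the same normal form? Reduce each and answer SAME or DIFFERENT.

Term A:
  start: ¬((F ∨ F) ∨ T) ∨ ((((T ∧ F) ∧ (T ∨ T)) ∨ (¬F ∨ (F ∨ F))) ∧ ¬(¬T ∨ (F ∨ F)))
  step 1: (¬(F ∨ F) ∧ ¬T) ∨ ((((T ∧ F) ∧ (T ∨ T)) ∨ (¬F ∨ (F ∨ F))) ∧ ¬(¬T ∨ (F ∨ F)))
  step 2: ((¬F ∧ ¬F) ∧ ¬T) ∨ ((((T ∧ F) ∧ (T ∨ T)) ∨ (¬F ∨ (F ∨ F))) ∧ ¬(¬T ∨ (F ∨ F)))
  step 3: (¬F ∧ ¬T) ∨ ((((T ∧ F) ∧ (T ∨ T)) ∨ (¬F ∨ (F ∨ F))) ∧ ¬(¬T ∨ (F ∨ F)))
  step 4: (T ∧ ¬T) ∨ ((((T ∧ F) ∧ (T ∨ T)) ∨ (¬F ∨ (F ∨ F))) ∧ ¬(¬T ∨ (F ∨ F)))
  step 5: ¬T ∨ ((((T ∧ F) ∧ (T ∨ T)) ∨ (¬F ∨ (F ∨ F))) ∧ ¬(¬T ∨ (F ∨ F)))
  step 6: F ∨ ((((T ∧ F) ∧ (T ∨ T)) ∨ (¬F ∨ (F ∨ F))) ∧ ¬(¬T ∨ (F ∨ F)))
  step 7: (((T ∧ F) ∧ (T ∨ T)) ∨ (¬F ∨ (F ∨ F))) ∧ ¬(¬T ∨ (F ∨ F))
  step 8: ((F ∧ (T ∨ T)) ∨ (¬F ∨ (F ∨ F))) ∧ ¬(¬T ∨ (F ∨ F))
  step 9: (F ∨ (¬F ∨ (F ∨ F))) ∧ ¬(¬T ∨ (F ∨ F))
  step 10: (¬F ∨ (F ∨ F)) ∧ ¬(¬T ∨ (F ∨ F))
  step 11: (T ∨ (F ∨ F)) ∧ ¬(¬T ∨ (F ∨ F))
  step 12: T ∧ ¬(¬T ∨ (F ∨ F))
  step 13: ¬(¬T ∨ (F ∨ F))
  step 14: ¬¬T ∧ ¬(F ∨ F)
  step 15: T ∧ ¬(F ∨ F)
  step 16: ¬(F ∨ F)
  step 17: ¬F ∧ ¬F
  step 18: ¬F
  step 19: T

Term B:
  start: ¬(F ∨ (T ∨ F)) ∨ (F ∨ (¬F ∧ ¬T))
  step 1: (¬F ∧ ¬(T ∨ F)) ∨ (F ∨ (¬F ∧ ¬T))
  step 2: (T ∧ ¬(T ∨ F)) ∨ (F ∨ (¬F ∧ ¬T))
  step 3: ¬(T ∨ F) ∨ (F ∨ (¬F ∧ ¬T))
  step 4: (¬T ∧ ¬F) ∨ (F ∨ (¬F ∧ ¬T))
  step 5: (F ∧ ¬F) ∨ (F ∨ (¬F ∧ ¬T))
  step 6: F ∨ (F ∨ (¬F ∧ ¬T))
  step 7: F ∨ (¬F ∧ ¬T)
  step 8: ¬F ∧ ¬T
  step 9: T ∧ ¬T
  step 10: ¬T
  step 11: F

Answer: DIFFERENT — A ⇓ T, B ⇓ F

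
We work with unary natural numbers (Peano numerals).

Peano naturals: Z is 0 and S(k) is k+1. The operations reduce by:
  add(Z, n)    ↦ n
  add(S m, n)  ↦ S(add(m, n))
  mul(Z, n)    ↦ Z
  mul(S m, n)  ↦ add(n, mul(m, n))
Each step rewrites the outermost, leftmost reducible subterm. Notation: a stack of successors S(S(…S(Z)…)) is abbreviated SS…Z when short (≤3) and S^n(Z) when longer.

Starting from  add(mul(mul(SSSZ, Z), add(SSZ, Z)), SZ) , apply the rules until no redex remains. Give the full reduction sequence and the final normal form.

  start: add(mul(mul(SSSZ, Z), add(SSZ, Z)), SZ)
  →1  add(mul(add(Z, mul(SSZ, Z)), add(SSZ, Z)), SZ)
  →2  add(mul(mul(SSZ, Z), add(SSZ, Z)), SZ)
  →3  add(mul(add(Z, mul(SZ, Z)), add(SSZ, Z)), SZ)
  →4  add(mul(mul(SZ, Z), add(SSZ, Z)), SZ)
  →5  add(mul(add(Z, mul(Z, Z)), add(SSZ, Z)), SZ)
  →6  add(mul(mul(Z, Z), add(SSZ, Z)), SZ)
  →7  add(mul(Z, add(SSZ, Z)), SZ)
  →8  add(Z, SZ)
  →9  SZ

Answer: normal form = SZ  (in 9 steps)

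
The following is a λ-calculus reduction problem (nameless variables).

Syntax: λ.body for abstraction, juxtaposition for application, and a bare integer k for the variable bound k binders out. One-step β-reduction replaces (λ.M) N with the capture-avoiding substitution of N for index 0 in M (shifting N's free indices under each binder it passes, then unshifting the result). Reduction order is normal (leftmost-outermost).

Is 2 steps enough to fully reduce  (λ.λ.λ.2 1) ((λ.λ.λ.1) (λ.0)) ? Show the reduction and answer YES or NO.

  start: (λ.λ.λ.2 1) ((λ.λ.λ.1) (λ.0))
  [1] λ.λ.(λ.λ.λ.1) (λ.0) 1
  [2] λ.λ.(λ.λ.1) 1

Answer: NO — after 2 steps the term is λ.λ.(λ.λ.1) 1, not yet normal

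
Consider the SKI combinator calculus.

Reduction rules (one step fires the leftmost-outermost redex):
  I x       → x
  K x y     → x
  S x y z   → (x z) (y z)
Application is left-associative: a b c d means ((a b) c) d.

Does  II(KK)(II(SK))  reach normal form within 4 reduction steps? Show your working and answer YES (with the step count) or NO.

Answer: YES — reaches normal form K in 3 ≤ 4 steps

Reduction:
  start: II(KK)(II(SK))
  →1  I(KK)(II(SK))
  →2  KK(II(SK))
  →3  K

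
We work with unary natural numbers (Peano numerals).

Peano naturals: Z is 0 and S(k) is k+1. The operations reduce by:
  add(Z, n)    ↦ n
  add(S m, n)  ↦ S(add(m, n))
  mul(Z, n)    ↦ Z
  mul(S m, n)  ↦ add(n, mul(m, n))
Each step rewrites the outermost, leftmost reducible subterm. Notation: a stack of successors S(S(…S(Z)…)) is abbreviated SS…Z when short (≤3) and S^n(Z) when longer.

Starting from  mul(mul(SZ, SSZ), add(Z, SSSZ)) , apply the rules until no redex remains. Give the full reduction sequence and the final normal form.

  start: mul(mul(SZ, SSZ), add(Z, SSSZ))
  step 1: mul(add(SSZ, mul(Z, SSZ)), add(Z, SSSZ))
  step 2: mul(S(add(SZ, mul(Z, SSZ))), add(Z, SSSZ))
  step 3: add(add(Z, SSSZ), mul(add(SZ, mul(Z, SSZ)), add(Z, SSSZ)))
  step 4: add(SSSZ, mul(add(SZ, mul(Z, SSZ)), add(Z, SSSZ)))
  step 5: S(add(SSZ, mul(add(SZ, mul(Z, SSZ)), add(Z, SSSZ))))
  step 6: S(S(add(SZ, mul(add(SZ, mul(Z, SSZ)), add(Z, SSSZ)))))
  step 7: S(S(S(add(Z, mul(add(SZ, mul(Z, SSZ)), add(Z, SSSZ))))))
  step 8: S(S(S(mul(add(SZ, mul(Z, SSZ)), add(Z, SSSZ)))))
  step 9: S(S(S(mul(S(add(Z, mul(Z, SSZ))), add(Z, SSSZ)))))
  step 10: S(S(S(add(add(Z, SSSZ), mul(add(Z, mul(Z, SSZ)), add(Z, SSSZ))))))
  step 11: S(S(S(add(SSSZ, mul(add(Z, mul(Z, SSZ)), add(Z, SSSZ))))))
  step 12: S(S(S(S(add(SSZ, mul(add(Z, mul(Z, SSZ)), add(Z, SSSZ)))))))
  step 13: S(S(S(S(S(add(SZ, mul(add(Z, mul(Z, SSZ)), add(Z, SSSZ))))))))
  step 14: S(S(S(S(S(S(add(Z, mul(add(Z, mul(Z, SSZ)), add(Z, SSSZ)))))))))
  step 15: S(S(S(S(S(S(mul(add(Z, mul(Z, SSZ)), add(Z, SSSZ))))))))
  step 16: S(S(S(S(S(S(mul(mul(Z, SSZ), add(Z, SSSZ))))))))
  step 17: S(S(S(S(S(S(mul(Z, add(Z, SSSZ))))))))
  step 18: S^6(Z)

Answer: normal form = S^6(Z)  (in 18 steps)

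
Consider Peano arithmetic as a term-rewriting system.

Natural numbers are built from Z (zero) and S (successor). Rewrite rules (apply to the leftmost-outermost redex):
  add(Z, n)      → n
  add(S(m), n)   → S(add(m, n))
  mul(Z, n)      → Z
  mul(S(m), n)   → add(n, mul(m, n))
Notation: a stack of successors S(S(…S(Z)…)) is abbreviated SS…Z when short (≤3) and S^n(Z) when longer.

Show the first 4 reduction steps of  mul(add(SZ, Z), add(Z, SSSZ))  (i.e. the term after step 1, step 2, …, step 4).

  start: mul(add(SZ, Z), add(Z, SSSZ))
  step 1: mul(S(add(Z, Z)), add(Z, SSSZ))
  step 2: add(add(Z, SSSZ), mul(add(Z, Z), add(Z, SSSZ)))
  step 3: add(SSSZ, mul(add(Z, Z), add(Z, SSSZ)))
  step 4: S(add(SSZ, mul(add(Z, Z), add(Z, SSSZ))))

Answer: after 4 steps: S(add(SSZ, mul(add(Z, Z), add(Z, SSSZ))))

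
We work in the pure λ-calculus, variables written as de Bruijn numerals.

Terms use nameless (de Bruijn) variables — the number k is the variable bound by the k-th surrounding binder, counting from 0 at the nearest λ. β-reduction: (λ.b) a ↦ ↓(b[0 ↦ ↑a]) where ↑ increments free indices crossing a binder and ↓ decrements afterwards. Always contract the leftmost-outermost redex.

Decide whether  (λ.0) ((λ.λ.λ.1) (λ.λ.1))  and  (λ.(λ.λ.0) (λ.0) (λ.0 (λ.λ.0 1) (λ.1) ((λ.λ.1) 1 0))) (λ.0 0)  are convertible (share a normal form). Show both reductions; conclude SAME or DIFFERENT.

Answer: DIFFERENT — A ⇓ λ.λ.1, B ⇓ λ.0 (λ.λ.0 1) (λ.1) (λ.0 0)

Working:
Term A:
  start: (λ.0) ((λ.λ.λ.1) (λ.λ.1))
  [1] (λ.λ.λ.1) (λ.λ.1)
  [2] λ.λ.1

Term B:
  start: (λ.(λ.λ.0) (λ.0) (λ.0 (λ.λ.0 1) (λ.1) ((λ.λ.1) 1 0))) (λ.0 0)
  [1] (λ.λ.0) (λ.0) (λ.0 (λ.λ.0 1) (λ.1) ((λ.λ.1) (λ.0 0) 0))
  [2] (λ.0) (λ.0 (λ.λ.0 1) (λ.1) ((λ.λ.1) (λ.0 0) 0))
  [3] λ.0 (λ.λ.0 1) (λ.1) ((λ.λ.1) (λ.0 0) 0)
  [4] λ.0 (λ.λ.0 1) (λ.1) ((λ.λ.0 0) 0)
  [5] λ.0 (λ.λ.0 1) (λ.1) (λ.0 0)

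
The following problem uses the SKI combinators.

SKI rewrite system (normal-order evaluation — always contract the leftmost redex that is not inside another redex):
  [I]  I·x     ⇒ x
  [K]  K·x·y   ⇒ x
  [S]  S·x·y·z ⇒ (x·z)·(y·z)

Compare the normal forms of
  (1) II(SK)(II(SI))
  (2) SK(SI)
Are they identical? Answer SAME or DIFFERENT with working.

Term A:
  start: II(SK)(II(SI))
  step 1: I(SK)(II(SI))
  step 2: SK(II(SI))
  step 3: SK(I(SI))
  step 4: SK(SI)

Term B:
  start: SK(SI)

Answer: SAME — A ⇓ SK(SI), B ⇓ SK(SI)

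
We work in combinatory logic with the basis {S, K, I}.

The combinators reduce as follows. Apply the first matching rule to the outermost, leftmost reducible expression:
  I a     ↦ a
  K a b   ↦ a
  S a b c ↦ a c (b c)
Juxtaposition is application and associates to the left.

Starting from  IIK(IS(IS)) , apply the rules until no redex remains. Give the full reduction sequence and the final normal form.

  start: IIK(IS(IS))
  [1] IK(IS(IS))
  [2] K(IS(IS))
  [3] K(S(IS))
  [4] K(SS)

Answer: normal form = K(SS)  (in 4 steps)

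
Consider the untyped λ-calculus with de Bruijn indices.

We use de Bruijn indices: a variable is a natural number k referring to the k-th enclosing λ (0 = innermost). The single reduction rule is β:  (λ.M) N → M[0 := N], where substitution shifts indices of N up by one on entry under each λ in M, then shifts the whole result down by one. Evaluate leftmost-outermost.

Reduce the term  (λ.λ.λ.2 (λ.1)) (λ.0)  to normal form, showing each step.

  start: (λ.λ.λ.2 (λ.1)) (λ.0)
  [1] λ.λ.(λ.0) (λ.1)
  [2] λ.λ.λ.1

Answer: normal form = λ.λ.λ.1  (in 2 steps)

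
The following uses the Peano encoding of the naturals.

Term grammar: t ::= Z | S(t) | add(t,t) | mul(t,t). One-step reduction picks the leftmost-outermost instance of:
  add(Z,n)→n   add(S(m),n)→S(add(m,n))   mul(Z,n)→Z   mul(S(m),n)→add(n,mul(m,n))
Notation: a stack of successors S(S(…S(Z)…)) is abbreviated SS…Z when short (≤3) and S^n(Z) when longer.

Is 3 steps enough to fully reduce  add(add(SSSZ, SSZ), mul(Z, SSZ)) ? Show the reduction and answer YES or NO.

  start: add(add(SSSZ, SSZ), mul(Z, SSZ))
  →1  add(S(add(SSZ, SSZ)), mul(Z, SSZ))
  →2  S(add(add(SSZ, SSZ), mul(Z, SSZ)))
  →3  S(add(S(add(SZ, SSZ)), mul(Z, SSZ)))

Answer: NO — after 3 steps the term is S(add(S(add(SZ, SSZ)), mul(Z, SSZ))), not yet normal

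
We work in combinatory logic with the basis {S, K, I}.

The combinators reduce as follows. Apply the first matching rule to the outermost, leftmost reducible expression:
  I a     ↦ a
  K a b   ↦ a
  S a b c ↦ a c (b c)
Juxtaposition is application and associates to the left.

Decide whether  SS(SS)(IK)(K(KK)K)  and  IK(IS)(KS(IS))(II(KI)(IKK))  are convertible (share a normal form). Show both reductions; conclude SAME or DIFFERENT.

Term A:
  start: SS(SS)(IK)(K(KK)K)
  →1  S(IK)(SS(IK))(K(KK)K)
  →2  IK(K(KK)K)(SS(IK)(K(KK)K))
  →3  K(K(KK)K)(SS(IK)(K(KK)K))
  →4  K(KK)K
  →5  KK

Term B:
  start: IK(IS)(KS(IS))(II(KI)(IKK))
  →1  K(IS)(KS(IS))(II(KI)(IKK))
  →2  IS(II(KI)(IKK))
  →3  S(II(KI)(IKK))
  →4  S(I(KI)(IKK))
  →5  S(KI(IKK))
  →6  SI

Answer: DIFFERENT — A ⇓ KK, B ⇓ SI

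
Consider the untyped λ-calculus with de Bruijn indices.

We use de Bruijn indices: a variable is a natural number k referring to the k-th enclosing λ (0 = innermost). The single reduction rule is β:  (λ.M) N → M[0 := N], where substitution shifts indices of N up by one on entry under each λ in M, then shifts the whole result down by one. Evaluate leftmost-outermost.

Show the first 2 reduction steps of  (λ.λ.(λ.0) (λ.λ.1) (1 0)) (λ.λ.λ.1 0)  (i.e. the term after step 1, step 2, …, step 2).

Answer: after 2 steps: λ.(λ.λ.1) ((λ.λ.λ.1 0) 0)

Derivation:
  start: (λ.λ.(λ.0) (λ.λ.1) (1 0)) (λ.λ.λ.1 0)
  →1  λ.(λ.0) (λ.λ.1) ((λ.λ.λ.1 0) 0)
  →2  λ.(λ.λ.1) ((λ.λ.λ.1 0) 0)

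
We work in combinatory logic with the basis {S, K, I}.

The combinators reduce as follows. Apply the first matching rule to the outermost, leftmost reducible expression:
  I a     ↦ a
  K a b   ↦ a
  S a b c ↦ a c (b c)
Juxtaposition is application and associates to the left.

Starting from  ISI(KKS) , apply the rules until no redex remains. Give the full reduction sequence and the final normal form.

Answer: normal form = SIK  (in 2 steps)

Working:
  start: ISI(KKS)
  [1] SI(KKS)
  [2] SIK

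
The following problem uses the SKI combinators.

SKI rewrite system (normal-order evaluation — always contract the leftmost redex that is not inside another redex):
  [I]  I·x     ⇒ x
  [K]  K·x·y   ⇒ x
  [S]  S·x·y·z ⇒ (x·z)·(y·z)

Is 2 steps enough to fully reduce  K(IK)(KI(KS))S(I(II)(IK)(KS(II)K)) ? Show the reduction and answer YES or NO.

  start: K(IK)(KI(KS))S(I(II)(IK)(KS(II)K))
  [1] IKS(I(II)(IK)(KS(II)K))
  [2] KS(I(II)(IK)(KS(II)K))

Answer: NO — after 2 steps the term is KS(I(II)(IK)(KS(II)K)), not yet normal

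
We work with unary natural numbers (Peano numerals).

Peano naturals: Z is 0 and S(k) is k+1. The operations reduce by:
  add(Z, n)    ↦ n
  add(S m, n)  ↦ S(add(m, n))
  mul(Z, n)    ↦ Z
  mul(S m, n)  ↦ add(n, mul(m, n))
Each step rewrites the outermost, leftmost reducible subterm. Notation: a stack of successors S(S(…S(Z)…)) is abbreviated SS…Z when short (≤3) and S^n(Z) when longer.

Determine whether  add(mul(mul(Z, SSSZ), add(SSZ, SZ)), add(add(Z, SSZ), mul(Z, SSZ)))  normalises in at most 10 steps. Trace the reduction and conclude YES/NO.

Answer: YES — reaches normal form SSZ in 8 ≤ 10 steps

Working:
  start: add(mul(mul(Z, SSSZ), add(SSZ, SZ)), add(add(Z, SSZ), mul(Z, SSZ)))
  →1  add(mul(Z, add(SSZ, SZ)), add(add(Z, SSZ), mul(Z, SSZ)))
  →2  add(Z, add(add(Z, SSZ), mul(Z, SSZ)))
  →3  add(add(Z, SSZ), mul(Z, SSZ))
  →4  add(SSZ, mul(Z, SSZ))
  →5  S(add(SZ, mul(Z, SSZ)))
  →6  S(S(add(Z, mul(Z, SSZ))))
  →7  S(S(mul(Z, SSZ)))
  →8  SSZ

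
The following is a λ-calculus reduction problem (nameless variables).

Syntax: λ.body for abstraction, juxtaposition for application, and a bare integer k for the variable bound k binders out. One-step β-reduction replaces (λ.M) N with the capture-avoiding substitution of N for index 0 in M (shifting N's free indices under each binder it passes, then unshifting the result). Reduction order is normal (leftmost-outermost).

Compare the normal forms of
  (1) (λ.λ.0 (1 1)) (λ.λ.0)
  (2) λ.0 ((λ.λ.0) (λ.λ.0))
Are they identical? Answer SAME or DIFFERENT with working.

Answer: SAME — A ⇓ λ.0 (λ.0), B ⇓ λ.0 (λ.0)

Working:
Term A:
  start: (λ.λ.0 (1 1)) (λ.λ.0)
  →1  λ.0 ((λ.λ.0) (λ.λ.0))
  →2  λ.0 (λ.0)

Term B:
  start: λ.0 ((λ.λ.0) (λ.λ.0))
  →1  λ.0 (λ.0)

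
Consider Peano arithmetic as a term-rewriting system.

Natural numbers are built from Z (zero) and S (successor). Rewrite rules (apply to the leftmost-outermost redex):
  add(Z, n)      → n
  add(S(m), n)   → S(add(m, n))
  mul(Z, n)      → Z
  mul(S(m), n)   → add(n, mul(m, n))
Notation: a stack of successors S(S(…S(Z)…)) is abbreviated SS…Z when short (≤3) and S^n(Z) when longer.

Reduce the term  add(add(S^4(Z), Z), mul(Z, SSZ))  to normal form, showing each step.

Answer: normal form = S^4(Z)  (in 11 steps)

Derivation:
  start: add(add(S^4(Z), Z), mul(Z, SSZ))
  →1  add(S(add(SSSZ, Z)), mul(Z, SSZ))
  →2  S(add(add(SSSZ, Z), mul(Z, SSZ)))
  →3  S(add(S(add(SSZ, Z)), mul(Z, SSZ)))
  →4  S(S(add(add(SSZ, Z), mul(Z, SSZ))))
  →5  S(S(add(S(add(SZ, Z)), mul(Z, SSZ))))
  →6  S(S(S(add(add(SZ, Z), mul(Z, SSZ)))))
  →7  S(S(S(add(S(add(Z, Z)), mul(Z, SSZ)))))
  →8  S(S(S(S(add(add(Z, Z), mul(Z, SSZ))))))
  →9  S(S(S(S(add(Z, mul(Z, SSZ))))))
  →10  S(S(S(S(mul(Z, SSZ)))))
  →11  S^4(Z)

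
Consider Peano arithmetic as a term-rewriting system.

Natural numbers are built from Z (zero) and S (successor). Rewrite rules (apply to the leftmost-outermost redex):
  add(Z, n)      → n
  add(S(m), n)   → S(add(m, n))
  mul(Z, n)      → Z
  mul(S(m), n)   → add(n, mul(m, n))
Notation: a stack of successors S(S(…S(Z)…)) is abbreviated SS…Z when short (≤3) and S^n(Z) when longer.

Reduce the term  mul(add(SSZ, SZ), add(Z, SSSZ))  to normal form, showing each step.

Answer: normal form = S^9(Z)  (in 22 steps)

Derivation:
  start: mul(add(SSZ, SZ), add(Z, SSSZ))
  [1] mul(S(add(SZ, SZ)), add(Z, SSSZ))
  [2] add(add(Z, SSSZ), mul(add(SZ, SZ), add(Z, SSSZ)))
  [3] add(SSSZ, mul(add(SZ, SZ), add(Z, SSSZ)))
  [4] S(add(SSZ, mul(add(SZ, SZ), add(Z, SSSZ))))
  [5] S(S(add(SZ, mul(add(SZ, SZ), add(Z, SSSZ)))))
  [6] S(S(S(add(Z, mul(add(SZ, SZ), add(Z, SSSZ))))))
  [7] S(S(S(mul(add(SZ, SZ), add(Z, SSSZ)))))
  [8] S(S(S(mul(S(add(Z, SZ)), add(Z, SSSZ)))))
  [9] S(S(S(add(add(Z, SSSZ), mul(add(Z, SZ), add(Z, SSSZ))))))
  [10] S(S(S(add(SSSZ, mul(add(Z, SZ), add(Z, SSSZ))))))
  [11] S(S(S(S(add(SSZ, mul(add(Z, SZ), add(Z, SSSZ)))))))
  [12] S(S(S(S(S(add(SZ, mul(add(Z, SZ), add(Z, SSSZ))))))))
  [13] S(S(S(S(S(S(add(Z, mul(add(Z, SZ), add(Z, SSSZ)))))))))
  [14] S(S(S(S(S(S(mul(add(Z, SZ), add(Z, SSSZ))))))))
  [15] S(S(S(S(S(S(mul(SZ, add(Z, SSSZ))))))))
  [16] S(S(S(S(S(S(add(add(Z, SSSZ), mul(Z, add(Z, SSSZ)))))))))
  [17] S(S(S(S(S(S(add(SSSZ, mul(Z, add(Z, SSSZ)))))))))
  [18] S(S(S(S(S(S(S(add(SSZ, mul(Z, add(Z, SSSZ))))))))))
  [19] S(S(S(S(S(S(S(S(add(SZ, mul(Z, add(Z, SSSZ)))))))))))
  [20] S(S(S(S(S(S(S(S(S(add(Z, mul(Z, add(Z, SSSZ))))))))))))
  [21] S(S(S(S(S(S(S(S(S(mul(Z, add(Z, SSSZ)))))))))))
  [22] S^9(Z)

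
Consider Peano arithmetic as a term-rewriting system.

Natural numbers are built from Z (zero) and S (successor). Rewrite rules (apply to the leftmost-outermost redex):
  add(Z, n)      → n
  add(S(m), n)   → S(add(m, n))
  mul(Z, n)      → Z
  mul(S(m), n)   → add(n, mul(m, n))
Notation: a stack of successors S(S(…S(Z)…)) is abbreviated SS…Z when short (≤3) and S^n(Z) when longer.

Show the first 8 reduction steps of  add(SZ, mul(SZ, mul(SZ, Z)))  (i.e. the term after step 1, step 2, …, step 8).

  start: add(SZ, mul(SZ, mul(SZ, Z)))
  →1  S(add(Z, mul(SZ, mul(SZ, Z))))
  →2  S(mul(SZ, mul(SZ, Z)))
  →3  S(add(mul(SZ, Z), mul(Z, mul(SZ, Z))))
  →4  S(add(add(Z, mul(Z, Z)), mul(Z, mul(SZ, Z))))
  →5  S(add(mul(Z, Z), mul(Z, mul(SZ, Z))))
  →6  S(add(Z, mul(Z, mul(SZ, Z))))
  →7  S(mul(Z, mul(SZ, Z)))
  →8  SZ

Answer: after 8 steps: SZ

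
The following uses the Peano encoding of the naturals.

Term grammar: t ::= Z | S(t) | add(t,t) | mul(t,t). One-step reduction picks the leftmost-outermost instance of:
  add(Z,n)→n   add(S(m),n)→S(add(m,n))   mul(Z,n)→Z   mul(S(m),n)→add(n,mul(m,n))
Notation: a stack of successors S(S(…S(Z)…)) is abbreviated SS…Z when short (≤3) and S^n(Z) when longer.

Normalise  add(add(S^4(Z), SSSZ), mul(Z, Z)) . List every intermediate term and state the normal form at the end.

  start: add(add(S^4(Z), SSSZ), mul(Z, Z))
  step 1: add(S(add(SSSZ, SSSZ)), mul(Z, Z))
  step 2: S(add(add(SSSZ, SSSZ), mul(Z, Z)))
  step 3: S(add(S(add(SSZ, SSSZ)), mul(Z, Z)))
  step 4: S(S(add(add(SSZ, SSSZ), mul(Z, Z))))
  step 5: S(S(add(S(add(SZ, SSSZ)), mul(Z, Z))))
  step 6: S(S(S(add(add(SZ, SSSZ), mul(Z, Z)))))
  step 7: S(S(S(add(S(add(Z, SSSZ)), mul(Z, Z)))))
  step 8: S(S(S(S(add(add(Z, SSSZ), mul(Z, Z))))))
  step 9: S(S(S(S(add(SSSZ, mul(Z, Z))))))
  step 10: S(S(S(S(S(add(SSZ, mul(Z, Z)))))))
  step 11: S(S(S(S(S(S(add(SZ, mul(Z, Z))))))))
  step 12: S(S(S(S(S(S(S(add(Z, mul(Z, Z)))))))))
  step 13: S(S(S(S(S(S(S(mul(Z, Z))))))))
  step 14: S^7(Z)

Answer: normal form = S^7(Z)  (in 14 steps)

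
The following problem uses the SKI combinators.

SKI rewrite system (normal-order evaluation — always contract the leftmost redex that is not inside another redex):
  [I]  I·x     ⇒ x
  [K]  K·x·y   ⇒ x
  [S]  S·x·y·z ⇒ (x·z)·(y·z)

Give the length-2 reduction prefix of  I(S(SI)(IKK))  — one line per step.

Answer: after 2 steps: S(SI)(KK)

Working:
  start: I(S(SI)(IKK))
  →1  S(SI)(IKK)
  →2  S(SI)(KK)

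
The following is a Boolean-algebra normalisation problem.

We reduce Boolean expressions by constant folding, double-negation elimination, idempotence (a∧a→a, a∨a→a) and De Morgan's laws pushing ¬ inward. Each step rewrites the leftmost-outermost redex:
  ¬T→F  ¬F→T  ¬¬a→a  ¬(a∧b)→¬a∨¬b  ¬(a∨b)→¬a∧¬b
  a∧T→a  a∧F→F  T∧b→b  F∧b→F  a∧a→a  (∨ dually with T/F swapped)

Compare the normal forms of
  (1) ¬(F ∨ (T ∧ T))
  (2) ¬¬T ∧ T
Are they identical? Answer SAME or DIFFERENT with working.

Term A:
  start: ¬(F ∨ (T ∧ T))
  [1] ¬F ∧ ¬(T ∧ T)
  [2] T ∧ ¬(T ∧ T)
  [3] ¬(T ∧ T)
  [4] ¬T ∨ ¬T
  [5] ¬T
  [6] F

Term B:
  start: ¬¬T ∧ T
  [1] ¬¬T
  [2] T

Answer: DIFFERENT — A ⇓ F, B ⇓ T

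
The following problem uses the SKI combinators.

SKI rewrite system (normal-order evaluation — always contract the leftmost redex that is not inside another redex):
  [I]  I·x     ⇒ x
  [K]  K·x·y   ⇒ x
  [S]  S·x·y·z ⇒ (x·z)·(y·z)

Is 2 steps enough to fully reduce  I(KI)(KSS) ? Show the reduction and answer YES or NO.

Answer: YES — reaches normal form I in 2 ≤ 2 steps

Derivation:
  start: I(KI)(KSS)
  [1] KI(KSS)
  [2] I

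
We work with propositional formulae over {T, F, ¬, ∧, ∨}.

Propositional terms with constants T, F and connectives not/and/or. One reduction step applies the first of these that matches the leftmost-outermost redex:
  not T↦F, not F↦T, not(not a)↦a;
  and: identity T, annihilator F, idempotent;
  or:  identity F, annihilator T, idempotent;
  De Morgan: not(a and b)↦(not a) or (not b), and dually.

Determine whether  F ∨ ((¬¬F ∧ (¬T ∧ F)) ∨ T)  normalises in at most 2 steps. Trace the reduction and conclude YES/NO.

Answer: YES — reaches normal form T in 2 ≤ 2 steps

Derivation:
  start: F ∨ ((¬¬F ∧ (¬T ∧ F)) ∨ T)
  step 1: (¬¬F ∧ (¬T ∧ F)) ∨ T
  step 2: T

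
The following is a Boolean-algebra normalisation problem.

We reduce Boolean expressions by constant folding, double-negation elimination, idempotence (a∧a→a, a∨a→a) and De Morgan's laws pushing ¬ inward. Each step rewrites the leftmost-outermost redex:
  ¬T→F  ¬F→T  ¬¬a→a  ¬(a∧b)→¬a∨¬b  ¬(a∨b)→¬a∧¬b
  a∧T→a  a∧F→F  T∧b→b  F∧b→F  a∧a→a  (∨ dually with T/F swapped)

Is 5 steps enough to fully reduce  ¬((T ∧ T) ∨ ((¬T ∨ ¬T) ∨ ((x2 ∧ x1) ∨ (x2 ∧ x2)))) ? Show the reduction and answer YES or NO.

  start: ¬((T ∧ T) ∨ ((¬T ∨ ¬T) ∨ ((x2 ∧ x1) ∨ (x2 ∧ x2))))
  →1  ¬(T ∧ T) ∧ ¬((¬T ∨ ¬T) ∨ ((x2 ∧ x1) ∨ (x2 ∧ x2)))
  →2  (¬T ∨ ¬T) ∧ ¬((¬T ∨ ¬T) ∨ ((x2 ∧ x1) ∨ (x2 ∧ x2)))
  →3  ¬T ∧ ¬((¬T ∨ ¬T) ∨ ((x2 ∧ x1) ∨ (x2 ∧ x2)))
  →4  F ∧ ¬((¬T ∨ ¬T) ∨ ((x2 ∧ x1) ∨ (x2 ∧ x2)))
  →5  F

Answer: YES — reaches normal form F in 5 ≤ 5 steps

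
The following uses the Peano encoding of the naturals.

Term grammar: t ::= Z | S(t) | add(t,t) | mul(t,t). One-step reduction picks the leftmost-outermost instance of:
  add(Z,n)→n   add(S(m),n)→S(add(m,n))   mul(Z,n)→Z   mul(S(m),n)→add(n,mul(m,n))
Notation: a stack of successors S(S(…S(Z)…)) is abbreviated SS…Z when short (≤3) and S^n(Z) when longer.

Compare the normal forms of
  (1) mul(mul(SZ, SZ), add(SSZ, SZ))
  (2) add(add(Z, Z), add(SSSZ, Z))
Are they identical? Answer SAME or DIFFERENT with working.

Answer: SAME — A ⇓ SSSZ, B ⇓ SSSZ

Working:
Term A:
  start: mul(mul(SZ, SZ), add(SSZ, SZ))
  step 1: mul(add(SZ, mul(Z, SZ)), add(SSZ, SZ))
  step 2: mul(S(add(Z, mul(Z, SZ))), add(SSZ, SZ))
  step 3: add(add(SSZ, SZ), mul(add(Z, mul(Z, SZ)), add(SSZ, SZ)))
  step 4: add(S(add(SZ, SZ)), mul(add(Z, mul(Z, SZ)), add(SSZ, SZ)))
  step 5: S(add(add(SZ, SZ), mul(add(Z, mul(Z, SZ)), add(SSZ, SZ))))
  step 6: S(add(S(add(Z, SZ)), mul(add(Z, mul(Z, SZ)), add(SSZ, SZ))))
  step 7: S(S(add(add(Z, SZ), mul(add(Z, mul(Z, SZ)), add(SSZ, SZ)))))
  step 8: S(S(add(SZ, mul(add(Z, mul(Z, SZ)), add(SSZ, SZ)))))
  step 9: S(S(S(add(Z, mul(add(Z, mul(Z, SZ)), add(SSZ, SZ))))))
  step 10: S(S(S(mul(add(Z, mul(Z, SZ)), add(SSZ, SZ)))))
  step 11: S(S(S(mul(mul(Z, SZ), add(SSZ, SZ)))))
  step 12: S(S(S(mul(Z, add(SSZ, SZ)))))
  step 13: SSSZ

Term B:
  start: add(add(Z, Z), add(SSSZ, Z))
  step 1: add(Z, add(SSSZ, Z))
  step 2: add(SSSZ, Z)
  step 3: S(add(SSZ, Z))
  step 4: S(S(add(SZ, Z)))
  step 5: S(S(S(add(Z, Z))))
  step 6: SSSZ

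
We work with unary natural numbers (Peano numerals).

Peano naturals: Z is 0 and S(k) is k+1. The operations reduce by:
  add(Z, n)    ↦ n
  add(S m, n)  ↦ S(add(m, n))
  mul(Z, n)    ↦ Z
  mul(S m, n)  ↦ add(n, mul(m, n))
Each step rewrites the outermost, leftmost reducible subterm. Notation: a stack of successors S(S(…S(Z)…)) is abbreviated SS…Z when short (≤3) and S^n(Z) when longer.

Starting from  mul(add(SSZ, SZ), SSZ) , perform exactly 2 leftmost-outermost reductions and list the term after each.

  start: mul(add(SSZ, SZ), SSZ)
  [1] mul(S(add(SZ, SZ)), SSZ)
  [2] add(SSZ, mul(add(SZ, SZ), SSZ))

Answer: after 2 steps: add(SSZ, mul(add(SZ, SZ), SSZ))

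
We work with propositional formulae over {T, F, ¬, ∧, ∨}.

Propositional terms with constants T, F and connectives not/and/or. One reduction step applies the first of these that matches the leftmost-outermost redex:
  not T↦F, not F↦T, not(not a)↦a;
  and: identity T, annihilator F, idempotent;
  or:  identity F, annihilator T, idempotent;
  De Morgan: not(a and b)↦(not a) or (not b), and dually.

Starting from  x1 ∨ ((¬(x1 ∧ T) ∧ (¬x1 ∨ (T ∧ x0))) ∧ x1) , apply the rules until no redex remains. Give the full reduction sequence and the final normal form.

Answer: normal form = x1 ∨ ((¬x1 ∧ (¬x1 ∨ x0)) ∧ x1)  (in 4 steps)

Reduction:
  start: x1 ∨ ((¬(x1 ∧ T) ∧ (¬x1 ∨ (T ∧ x0))) ∧ x1)
  [1] x1 ∨ (((¬x1 ∨ ¬T) ∧ (¬x1 ∨ (T ∧ x0))) ∧ x1)
  [2] x1 ∨ (((¬x1 ∨ F) ∧ (¬x1 ∨ (T ∧ x0))) ∧ x1)
  [3] x1 ∨ ((¬x1 ∧ (¬x1 ∨ (T ∧ x0))) ∧ x1)
  [4] x1 ∨ ((¬x1 ∧ (¬x1 ∨ x0)) ∧ x1)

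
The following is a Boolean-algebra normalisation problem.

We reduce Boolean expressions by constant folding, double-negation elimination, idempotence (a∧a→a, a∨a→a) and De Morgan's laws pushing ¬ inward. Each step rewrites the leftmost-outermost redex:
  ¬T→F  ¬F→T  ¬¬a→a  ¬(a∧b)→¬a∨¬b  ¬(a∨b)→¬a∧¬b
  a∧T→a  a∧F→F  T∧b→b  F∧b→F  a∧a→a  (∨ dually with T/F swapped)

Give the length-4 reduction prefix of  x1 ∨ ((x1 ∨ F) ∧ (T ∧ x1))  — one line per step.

Answer: after 4 steps: x1

Derivation:
  start: x1 ∨ ((x1 ∨ F) ∧ (T ∧ x1))
  →1  x1 ∨ (x1 ∧ (T ∧ x1))
  →2  x1 ∨ (x1 ∧ x1)
  →3  x1 ∨ x1
  →4  x1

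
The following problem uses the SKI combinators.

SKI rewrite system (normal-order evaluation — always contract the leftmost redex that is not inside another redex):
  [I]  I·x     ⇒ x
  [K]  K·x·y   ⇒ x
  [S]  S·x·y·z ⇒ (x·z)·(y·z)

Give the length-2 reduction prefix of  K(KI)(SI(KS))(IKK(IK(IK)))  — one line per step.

  start: K(KI)(SI(KS))(IKK(IK(IK)))
  →1  KI(IKK(IK(IK)))
  →2  I

Answer: after 2 steps: I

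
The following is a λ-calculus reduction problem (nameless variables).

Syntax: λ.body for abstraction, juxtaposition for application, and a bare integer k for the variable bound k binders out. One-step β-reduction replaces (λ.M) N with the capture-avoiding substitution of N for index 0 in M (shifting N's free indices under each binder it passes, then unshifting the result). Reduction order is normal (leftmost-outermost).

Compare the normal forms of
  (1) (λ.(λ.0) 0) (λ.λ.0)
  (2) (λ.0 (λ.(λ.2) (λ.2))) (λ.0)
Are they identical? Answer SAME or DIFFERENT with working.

Term A:
  start: (λ.(λ.0) 0) (λ.λ.0)
  step 1: (λ.0) (λ.λ.0)
  step 2: λ.λ.0

Term B:
  start: (λ.0 (λ.(λ.2) (λ.2))) (λ.0)
  step 1: (λ.0) (λ.(λ.λ.0) (λ.λ.0))
  step 2: λ.(λ.λ.0) (λ.λ.0)
  step 3: λ.λ.0

Answer: SAME — A ⇓ λ.λ.0, B ⇓ λ.λ.0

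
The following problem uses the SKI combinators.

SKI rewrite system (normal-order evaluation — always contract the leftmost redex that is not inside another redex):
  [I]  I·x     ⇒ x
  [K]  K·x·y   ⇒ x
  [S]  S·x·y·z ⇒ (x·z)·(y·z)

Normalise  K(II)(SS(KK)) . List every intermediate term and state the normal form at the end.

  start: K(II)(SS(KK))
  →1  II
  →2  I

Answer: normal form = I  (in 2 steps)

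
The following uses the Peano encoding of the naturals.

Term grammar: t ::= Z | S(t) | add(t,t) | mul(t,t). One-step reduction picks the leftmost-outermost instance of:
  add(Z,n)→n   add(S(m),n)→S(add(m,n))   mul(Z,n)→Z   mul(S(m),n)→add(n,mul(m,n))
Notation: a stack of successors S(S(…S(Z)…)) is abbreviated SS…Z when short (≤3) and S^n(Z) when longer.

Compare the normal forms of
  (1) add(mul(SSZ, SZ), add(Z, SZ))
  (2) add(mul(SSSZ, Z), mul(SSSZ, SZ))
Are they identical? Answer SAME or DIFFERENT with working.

Answer: SAME — A ⇓ SSSZ, B ⇓ SSSZ

Working:
Term A:
  start: add(mul(SSZ, SZ), add(Z, SZ))
  step 1: add(add(SZ, mul(SZ, SZ)), add(Z, SZ))
  step 2: add(S(add(Z, mul(SZ, SZ))), add(Z, SZ))
  step 3: S(add(add(Z, mul(SZ, SZ)), add(Z, SZ)))
  step 4: S(add(mul(SZ, SZ), add(Z, SZ)))
  step 5: S(add(add(SZ, mul(Z, SZ)), add(Z, SZ)))
  step 6: S(add(S(add(Z, mul(Z, SZ))), add(Z, SZ)))
  step 7: S(S(add(add(Z, mul(Z, SZ)), add(Z, SZ))))
  step 8: S(S(add(mul(Z, SZ), add(Z, SZ))))
  step 9: S(S(add(Z, add(Z, SZ))))
  step 10: S(S(add(Z, SZ)))
  step 11: SSSZ

Term B:
  start: add(mul(SSSZ, Z), mul(SSSZ, SZ))
  step 1: add(add(Z, mul(SSZ, Z)), mul(SSSZ, SZ))
  step 2: add(mul(SSZ, Z), mul(SSSZ, SZ))
  step 3: add(add(Z, mul(SZ, Z)), mul(SSSZ, SZ))
  step 4: add(mul(SZ, Z), mul(SSSZ, SZ))
  step 5: add(add(Z, mul(Z, Z)), mul(SSSZ, SZ))
  step 6: add(mul(Z, Z), mul(SSSZ, SZ))
  step 7: add(Z, mul(SSSZ, SZ))
  step 8: mul(SSSZ, SZ)
  step 9: add(SZ, mul(SSZ, SZ))
  step 10: S(add(Z, mul(SSZ, SZ)))
  step 11: S(mul(SSZ, SZ))
  step 12: S(add(SZ, mul(SZ, SZ)))
  step 13: S(S(add(Z, mul(SZ, SZ))))
  step 14: S(S(mul(SZ, SZ)))
  step 15: S(S(add(SZ, mul(Z, SZ))))
  step 16: S(S(S(add(Z, mul(Z, SZ)))))
  step 17: S(S(S(mul(Z, SZ))))
  step 18: SSSZ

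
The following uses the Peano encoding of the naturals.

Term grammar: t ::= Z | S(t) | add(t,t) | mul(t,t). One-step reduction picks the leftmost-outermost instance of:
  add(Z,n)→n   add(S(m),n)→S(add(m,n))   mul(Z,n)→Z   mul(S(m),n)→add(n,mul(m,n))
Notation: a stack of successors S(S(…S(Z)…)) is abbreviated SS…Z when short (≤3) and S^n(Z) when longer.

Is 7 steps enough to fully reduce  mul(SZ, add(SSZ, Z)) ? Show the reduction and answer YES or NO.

  start: mul(SZ, add(SSZ, Z))
  step 1: add(add(SSZ, Z), mul(Z, add(SSZ, Z)))
  step 2: add(S(add(SZ, Z)), mul(Z, add(SSZ, Z)))
  step 3: S(add(add(SZ, Z), mul(Z, add(SSZ, Z))))
  step 4: S(add(S(add(Z, Z)), mul(Z, add(SSZ, Z))))
  step 5: S(S(add(add(Z, Z), mul(Z, add(SSZ, Z)))))
  step 6: S(S(add(Z, mul(Z, add(SSZ, Z)))))
  step 7: S(S(mul(Z, add(SSZ, Z))))

Answer: NO — after 7 steps the term is S(S(mul(Z, add(SSZ, Z)))), not yet normal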